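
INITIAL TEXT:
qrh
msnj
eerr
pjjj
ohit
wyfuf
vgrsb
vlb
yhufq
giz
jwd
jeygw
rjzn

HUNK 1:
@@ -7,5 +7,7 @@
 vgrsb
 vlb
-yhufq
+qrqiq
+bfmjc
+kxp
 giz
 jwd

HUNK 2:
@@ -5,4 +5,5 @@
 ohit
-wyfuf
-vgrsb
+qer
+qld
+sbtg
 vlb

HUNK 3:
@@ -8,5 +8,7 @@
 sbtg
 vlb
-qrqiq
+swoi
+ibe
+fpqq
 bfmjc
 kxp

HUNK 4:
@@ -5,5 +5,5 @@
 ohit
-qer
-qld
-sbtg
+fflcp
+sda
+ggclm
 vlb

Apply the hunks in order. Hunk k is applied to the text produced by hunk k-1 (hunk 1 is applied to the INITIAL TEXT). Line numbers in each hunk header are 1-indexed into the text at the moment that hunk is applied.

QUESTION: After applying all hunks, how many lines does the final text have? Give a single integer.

Hunk 1: at line 7 remove [yhufq] add [qrqiq,bfmjc,kxp] -> 15 lines: qrh msnj eerr pjjj ohit wyfuf vgrsb vlb qrqiq bfmjc kxp giz jwd jeygw rjzn
Hunk 2: at line 5 remove [wyfuf,vgrsb] add [qer,qld,sbtg] -> 16 lines: qrh msnj eerr pjjj ohit qer qld sbtg vlb qrqiq bfmjc kxp giz jwd jeygw rjzn
Hunk 3: at line 8 remove [qrqiq] add [swoi,ibe,fpqq] -> 18 lines: qrh msnj eerr pjjj ohit qer qld sbtg vlb swoi ibe fpqq bfmjc kxp giz jwd jeygw rjzn
Hunk 4: at line 5 remove [qer,qld,sbtg] add [fflcp,sda,ggclm] -> 18 lines: qrh msnj eerr pjjj ohit fflcp sda ggclm vlb swoi ibe fpqq bfmjc kxp giz jwd jeygw rjzn
Final line count: 18

Answer: 18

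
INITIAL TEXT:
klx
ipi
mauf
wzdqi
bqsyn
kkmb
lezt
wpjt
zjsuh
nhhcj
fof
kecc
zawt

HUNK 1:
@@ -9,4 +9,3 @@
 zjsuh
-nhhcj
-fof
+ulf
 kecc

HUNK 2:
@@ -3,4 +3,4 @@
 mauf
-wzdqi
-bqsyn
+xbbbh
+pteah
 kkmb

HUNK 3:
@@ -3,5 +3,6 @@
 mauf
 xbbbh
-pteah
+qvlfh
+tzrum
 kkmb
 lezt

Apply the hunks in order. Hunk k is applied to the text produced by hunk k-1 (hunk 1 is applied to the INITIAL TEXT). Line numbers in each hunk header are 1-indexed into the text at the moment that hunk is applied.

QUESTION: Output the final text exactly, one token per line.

Hunk 1: at line 9 remove [nhhcj,fof] add [ulf] -> 12 lines: klx ipi mauf wzdqi bqsyn kkmb lezt wpjt zjsuh ulf kecc zawt
Hunk 2: at line 3 remove [wzdqi,bqsyn] add [xbbbh,pteah] -> 12 lines: klx ipi mauf xbbbh pteah kkmb lezt wpjt zjsuh ulf kecc zawt
Hunk 3: at line 3 remove [pteah] add [qvlfh,tzrum] -> 13 lines: klx ipi mauf xbbbh qvlfh tzrum kkmb lezt wpjt zjsuh ulf kecc zawt

Answer: klx
ipi
mauf
xbbbh
qvlfh
tzrum
kkmb
lezt
wpjt
zjsuh
ulf
kecc
zawt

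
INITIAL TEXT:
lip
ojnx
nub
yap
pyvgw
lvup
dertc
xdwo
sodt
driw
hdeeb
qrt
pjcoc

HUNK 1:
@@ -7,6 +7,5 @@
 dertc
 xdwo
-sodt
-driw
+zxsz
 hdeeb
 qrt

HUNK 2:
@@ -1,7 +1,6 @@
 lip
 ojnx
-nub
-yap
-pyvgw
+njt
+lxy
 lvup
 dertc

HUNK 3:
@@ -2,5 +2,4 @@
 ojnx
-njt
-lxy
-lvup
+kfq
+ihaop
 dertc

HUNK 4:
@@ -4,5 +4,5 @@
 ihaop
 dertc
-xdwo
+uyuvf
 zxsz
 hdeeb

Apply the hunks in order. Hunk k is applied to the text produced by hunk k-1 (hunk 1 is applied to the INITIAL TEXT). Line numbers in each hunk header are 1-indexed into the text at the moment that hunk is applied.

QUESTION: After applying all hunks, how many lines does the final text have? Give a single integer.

Answer: 10

Derivation:
Hunk 1: at line 7 remove [sodt,driw] add [zxsz] -> 12 lines: lip ojnx nub yap pyvgw lvup dertc xdwo zxsz hdeeb qrt pjcoc
Hunk 2: at line 1 remove [nub,yap,pyvgw] add [njt,lxy] -> 11 lines: lip ojnx njt lxy lvup dertc xdwo zxsz hdeeb qrt pjcoc
Hunk 3: at line 2 remove [njt,lxy,lvup] add [kfq,ihaop] -> 10 lines: lip ojnx kfq ihaop dertc xdwo zxsz hdeeb qrt pjcoc
Hunk 4: at line 4 remove [xdwo] add [uyuvf] -> 10 lines: lip ojnx kfq ihaop dertc uyuvf zxsz hdeeb qrt pjcoc
Final line count: 10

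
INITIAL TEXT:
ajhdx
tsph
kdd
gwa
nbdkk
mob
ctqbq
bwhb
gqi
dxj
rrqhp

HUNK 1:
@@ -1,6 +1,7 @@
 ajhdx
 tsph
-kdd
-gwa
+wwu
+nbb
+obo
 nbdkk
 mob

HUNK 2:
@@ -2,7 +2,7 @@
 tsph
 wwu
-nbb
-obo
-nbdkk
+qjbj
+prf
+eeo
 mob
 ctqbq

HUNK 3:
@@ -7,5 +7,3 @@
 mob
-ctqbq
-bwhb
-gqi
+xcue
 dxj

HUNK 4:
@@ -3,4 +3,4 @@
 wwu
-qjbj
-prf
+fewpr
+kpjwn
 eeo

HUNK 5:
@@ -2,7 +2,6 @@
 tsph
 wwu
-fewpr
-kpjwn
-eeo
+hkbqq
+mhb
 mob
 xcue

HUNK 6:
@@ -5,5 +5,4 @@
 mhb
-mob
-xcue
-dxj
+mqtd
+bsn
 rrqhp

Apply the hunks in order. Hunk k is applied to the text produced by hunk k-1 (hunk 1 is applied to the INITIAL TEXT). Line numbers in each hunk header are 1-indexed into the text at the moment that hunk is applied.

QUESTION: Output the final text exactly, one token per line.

Answer: ajhdx
tsph
wwu
hkbqq
mhb
mqtd
bsn
rrqhp

Derivation:
Hunk 1: at line 1 remove [kdd,gwa] add [wwu,nbb,obo] -> 12 lines: ajhdx tsph wwu nbb obo nbdkk mob ctqbq bwhb gqi dxj rrqhp
Hunk 2: at line 2 remove [nbb,obo,nbdkk] add [qjbj,prf,eeo] -> 12 lines: ajhdx tsph wwu qjbj prf eeo mob ctqbq bwhb gqi dxj rrqhp
Hunk 3: at line 7 remove [ctqbq,bwhb,gqi] add [xcue] -> 10 lines: ajhdx tsph wwu qjbj prf eeo mob xcue dxj rrqhp
Hunk 4: at line 3 remove [qjbj,prf] add [fewpr,kpjwn] -> 10 lines: ajhdx tsph wwu fewpr kpjwn eeo mob xcue dxj rrqhp
Hunk 5: at line 2 remove [fewpr,kpjwn,eeo] add [hkbqq,mhb] -> 9 lines: ajhdx tsph wwu hkbqq mhb mob xcue dxj rrqhp
Hunk 6: at line 5 remove [mob,xcue,dxj] add [mqtd,bsn] -> 8 lines: ajhdx tsph wwu hkbqq mhb mqtd bsn rrqhp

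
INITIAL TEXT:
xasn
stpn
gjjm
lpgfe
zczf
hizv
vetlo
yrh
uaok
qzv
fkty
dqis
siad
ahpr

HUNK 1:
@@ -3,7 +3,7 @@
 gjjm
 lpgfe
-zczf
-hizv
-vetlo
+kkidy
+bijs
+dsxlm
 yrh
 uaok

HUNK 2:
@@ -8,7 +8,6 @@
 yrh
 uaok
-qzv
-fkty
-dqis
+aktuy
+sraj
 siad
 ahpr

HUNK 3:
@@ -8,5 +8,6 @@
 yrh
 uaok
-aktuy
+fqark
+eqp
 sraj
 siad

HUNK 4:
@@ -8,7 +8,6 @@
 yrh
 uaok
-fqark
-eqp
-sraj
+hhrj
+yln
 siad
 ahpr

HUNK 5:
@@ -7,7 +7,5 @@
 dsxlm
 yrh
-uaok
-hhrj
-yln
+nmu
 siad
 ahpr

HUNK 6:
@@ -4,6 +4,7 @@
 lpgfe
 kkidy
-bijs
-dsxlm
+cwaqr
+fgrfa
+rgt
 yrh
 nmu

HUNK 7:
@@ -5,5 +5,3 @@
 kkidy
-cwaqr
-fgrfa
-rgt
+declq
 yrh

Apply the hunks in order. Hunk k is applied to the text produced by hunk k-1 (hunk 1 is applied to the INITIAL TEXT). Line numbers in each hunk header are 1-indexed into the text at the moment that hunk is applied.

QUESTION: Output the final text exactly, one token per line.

Hunk 1: at line 3 remove [zczf,hizv,vetlo] add [kkidy,bijs,dsxlm] -> 14 lines: xasn stpn gjjm lpgfe kkidy bijs dsxlm yrh uaok qzv fkty dqis siad ahpr
Hunk 2: at line 8 remove [qzv,fkty,dqis] add [aktuy,sraj] -> 13 lines: xasn stpn gjjm lpgfe kkidy bijs dsxlm yrh uaok aktuy sraj siad ahpr
Hunk 3: at line 8 remove [aktuy] add [fqark,eqp] -> 14 lines: xasn stpn gjjm lpgfe kkidy bijs dsxlm yrh uaok fqark eqp sraj siad ahpr
Hunk 4: at line 8 remove [fqark,eqp,sraj] add [hhrj,yln] -> 13 lines: xasn stpn gjjm lpgfe kkidy bijs dsxlm yrh uaok hhrj yln siad ahpr
Hunk 5: at line 7 remove [uaok,hhrj,yln] add [nmu] -> 11 lines: xasn stpn gjjm lpgfe kkidy bijs dsxlm yrh nmu siad ahpr
Hunk 6: at line 4 remove [bijs,dsxlm] add [cwaqr,fgrfa,rgt] -> 12 lines: xasn stpn gjjm lpgfe kkidy cwaqr fgrfa rgt yrh nmu siad ahpr
Hunk 7: at line 5 remove [cwaqr,fgrfa,rgt] add [declq] -> 10 lines: xasn stpn gjjm lpgfe kkidy declq yrh nmu siad ahpr

Answer: xasn
stpn
gjjm
lpgfe
kkidy
declq
yrh
nmu
siad
ahpr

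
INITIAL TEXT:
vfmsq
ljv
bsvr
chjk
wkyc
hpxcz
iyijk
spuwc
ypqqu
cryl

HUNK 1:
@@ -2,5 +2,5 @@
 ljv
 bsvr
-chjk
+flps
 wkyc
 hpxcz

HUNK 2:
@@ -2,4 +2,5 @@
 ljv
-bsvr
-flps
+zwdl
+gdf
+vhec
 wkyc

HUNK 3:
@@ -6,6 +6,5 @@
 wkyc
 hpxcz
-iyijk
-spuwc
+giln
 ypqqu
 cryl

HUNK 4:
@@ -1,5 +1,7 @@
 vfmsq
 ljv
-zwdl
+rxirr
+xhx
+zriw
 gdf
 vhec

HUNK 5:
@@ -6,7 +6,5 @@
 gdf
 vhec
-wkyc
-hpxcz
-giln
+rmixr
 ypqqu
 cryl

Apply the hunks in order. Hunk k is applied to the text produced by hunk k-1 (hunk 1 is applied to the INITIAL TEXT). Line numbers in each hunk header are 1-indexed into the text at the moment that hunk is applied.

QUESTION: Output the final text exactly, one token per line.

Hunk 1: at line 2 remove [chjk] add [flps] -> 10 lines: vfmsq ljv bsvr flps wkyc hpxcz iyijk spuwc ypqqu cryl
Hunk 2: at line 2 remove [bsvr,flps] add [zwdl,gdf,vhec] -> 11 lines: vfmsq ljv zwdl gdf vhec wkyc hpxcz iyijk spuwc ypqqu cryl
Hunk 3: at line 6 remove [iyijk,spuwc] add [giln] -> 10 lines: vfmsq ljv zwdl gdf vhec wkyc hpxcz giln ypqqu cryl
Hunk 4: at line 1 remove [zwdl] add [rxirr,xhx,zriw] -> 12 lines: vfmsq ljv rxirr xhx zriw gdf vhec wkyc hpxcz giln ypqqu cryl
Hunk 5: at line 6 remove [wkyc,hpxcz,giln] add [rmixr] -> 10 lines: vfmsq ljv rxirr xhx zriw gdf vhec rmixr ypqqu cryl

Answer: vfmsq
ljv
rxirr
xhx
zriw
gdf
vhec
rmixr
ypqqu
cryl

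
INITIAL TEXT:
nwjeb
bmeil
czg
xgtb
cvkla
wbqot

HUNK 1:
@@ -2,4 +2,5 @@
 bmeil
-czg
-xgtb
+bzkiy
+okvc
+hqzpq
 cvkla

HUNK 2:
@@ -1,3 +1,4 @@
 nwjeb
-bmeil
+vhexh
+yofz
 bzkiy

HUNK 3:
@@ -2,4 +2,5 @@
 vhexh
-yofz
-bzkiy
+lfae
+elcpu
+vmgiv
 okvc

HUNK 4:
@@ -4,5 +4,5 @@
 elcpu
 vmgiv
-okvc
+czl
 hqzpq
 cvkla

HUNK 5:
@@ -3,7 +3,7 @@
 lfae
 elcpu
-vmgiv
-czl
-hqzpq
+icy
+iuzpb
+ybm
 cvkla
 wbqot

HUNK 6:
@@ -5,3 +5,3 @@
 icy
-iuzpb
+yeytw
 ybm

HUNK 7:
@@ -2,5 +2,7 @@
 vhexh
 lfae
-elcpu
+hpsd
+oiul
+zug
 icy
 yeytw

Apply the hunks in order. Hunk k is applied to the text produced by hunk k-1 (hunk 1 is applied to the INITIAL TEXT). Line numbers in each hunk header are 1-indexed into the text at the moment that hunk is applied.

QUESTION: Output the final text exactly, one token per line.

Hunk 1: at line 2 remove [czg,xgtb] add [bzkiy,okvc,hqzpq] -> 7 lines: nwjeb bmeil bzkiy okvc hqzpq cvkla wbqot
Hunk 2: at line 1 remove [bmeil] add [vhexh,yofz] -> 8 lines: nwjeb vhexh yofz bzkiy okvc hqzpq cvkla wbqot
Hunk 3: at line 2 remove [yofz,bzkiy] add [lfae,elcpu,vmgiv] -> 9 lines: nwjeb vhexh lfae elcpu vmgiv okvc hqzpq cvkla wbqot
Hunk 4: at line 4 remove [okvc] add [czl] -> 9 lines: nwjeb vhexh lfae elcpu vmgiv czl hqzpq cvkla wbqot
Hunk 5: at line 3 remove [vmgiv,czl,hqzpq] add [icy,iuzpb,ybm] -> 9 lines: nwjeb vhexh lfae elcpu icy iuzpb ybm cvkla wbqot
Hunk 6: at line 5 remove [iuzpb] add [yeytw] -> 9 lines: nwjeb vhexh lfae elcpu icy yeytw ybm cvkla wbqot
Hunk 7: at line 2 remove [elcpu] add [hpsd,oiul,zug] -> 11 lines: nwjeb vhexh lfae hpsd oiul zug icy yeytw ybm cvkla wbqot

Answer: nwjeb
vhexh
lfae
hpsd
oiul
zug
icy
yeytw
ybm
cvkla
wbqot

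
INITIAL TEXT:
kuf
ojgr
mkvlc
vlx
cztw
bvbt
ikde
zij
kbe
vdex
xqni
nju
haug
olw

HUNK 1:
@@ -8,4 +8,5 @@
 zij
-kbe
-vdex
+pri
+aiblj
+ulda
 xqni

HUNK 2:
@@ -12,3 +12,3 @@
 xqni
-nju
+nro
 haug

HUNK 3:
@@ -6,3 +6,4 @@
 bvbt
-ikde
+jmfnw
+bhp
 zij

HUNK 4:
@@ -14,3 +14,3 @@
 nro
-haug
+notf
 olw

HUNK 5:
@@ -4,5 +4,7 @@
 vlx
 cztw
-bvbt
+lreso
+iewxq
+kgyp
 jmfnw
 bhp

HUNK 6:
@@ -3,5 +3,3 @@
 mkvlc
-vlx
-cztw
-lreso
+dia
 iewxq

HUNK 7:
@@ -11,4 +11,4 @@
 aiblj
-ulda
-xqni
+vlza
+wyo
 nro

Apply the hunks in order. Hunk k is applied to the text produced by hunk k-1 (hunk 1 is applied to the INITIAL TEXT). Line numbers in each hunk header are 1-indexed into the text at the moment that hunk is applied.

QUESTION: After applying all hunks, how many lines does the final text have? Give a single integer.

Hunk 1: at line 8 remove [kbe,vdex] add [pri,aiblj,ulda] -> 15 lines: kuf ojgr mkvlc vlx cztw bvbt ikde zij pri aiblj ulda xqni nju haug olw
Hunk 2: at line 12 remove [nju] add [nro] -> 15 lines: kuf ojgr mkvlc vlx cztw bvbt ikde zij pri aiblj ulda xqni nro haug olw
Hunk 3: at line 6 remove [ikde] add [jmfnw,bhp] -> 16 lines: kuf ojgr mkvlc vlx cztw bvbt jmfnw bhp zij pri aiblj ulda xqni nro haug olw
Hunk 4: at line 14 remove [haug] add [notf] -> 16 lines: kuf ojgr mkvlc vlx cztw bvbt jmfnw bhp zij pri aiblj ulda xqni nro notf olw
Hunk 5: at line 4 remove [bvbt] add [lreso,iewxq,kgyp] -> 18 lines: kuf ojgr mkvlc vlx cztw lreso iewxq kgyp jmfnw bhp zij pri aiblj ulda xqni nro notf olw
Hunk 6: at line 3 remove [vlx,cztw,lreso] add [dia] -> 16 lines: kuf ojgr mkvlc dia iewxq kgyp jmfnw bhp zij pri aiblj ulda xqni nro notf olw
Hunk 7: at line 11 remove [ulda,xqni] add [vlza,wyo] -> 16 lines: kuf ojgr mkvlc dia iewxq kgyp jmfnw bhp zij pri aiblj vlza wyo nro notf olw
Final line count: 16

Answer: 16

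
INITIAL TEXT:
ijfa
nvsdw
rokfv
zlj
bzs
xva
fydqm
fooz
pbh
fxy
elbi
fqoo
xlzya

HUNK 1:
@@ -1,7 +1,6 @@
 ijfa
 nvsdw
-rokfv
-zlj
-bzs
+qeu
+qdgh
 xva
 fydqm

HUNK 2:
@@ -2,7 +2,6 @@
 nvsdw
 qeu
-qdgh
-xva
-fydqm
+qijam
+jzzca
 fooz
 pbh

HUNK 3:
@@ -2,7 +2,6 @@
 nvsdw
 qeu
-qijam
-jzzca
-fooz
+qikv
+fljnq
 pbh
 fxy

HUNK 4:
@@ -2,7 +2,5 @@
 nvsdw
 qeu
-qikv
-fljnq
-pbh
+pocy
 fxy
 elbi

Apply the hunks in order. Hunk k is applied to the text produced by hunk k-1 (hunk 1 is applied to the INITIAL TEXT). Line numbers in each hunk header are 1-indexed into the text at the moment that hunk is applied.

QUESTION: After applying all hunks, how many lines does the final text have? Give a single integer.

Answer: 8

Derivation:
Hunk 1: at line 1 remove [rokfv,zlj,bzs] add [qeu,qdgh] -> 12 lines: ijfa nvsdw qeu qdgh xva fydqm fooz pbh fxy elbi fqoo xlzya
Hunk 2: at line 2 remove [qdgh,xva,fydqm] add [qijam,jzzca] -> 11 lines: ijfa nvsdw qeu qijam jzzca fooz pbh fxy elbi fqoo xlzya
Hunk 3: at line 2 remove [qijam,jzzca,fooz] add [qikv,fljnq] -> 10 lines: ijfa nvsdw qeu qikv fljnq pbh fxy elbi fqoo xlzya
Hunk 4: at line 2 remove [qikv,fljnq,pbh] add [pocy] -> 8 lines: ijfa nvsdw qeu pocy fxy elbi fqoo xlzya
Final line count: 8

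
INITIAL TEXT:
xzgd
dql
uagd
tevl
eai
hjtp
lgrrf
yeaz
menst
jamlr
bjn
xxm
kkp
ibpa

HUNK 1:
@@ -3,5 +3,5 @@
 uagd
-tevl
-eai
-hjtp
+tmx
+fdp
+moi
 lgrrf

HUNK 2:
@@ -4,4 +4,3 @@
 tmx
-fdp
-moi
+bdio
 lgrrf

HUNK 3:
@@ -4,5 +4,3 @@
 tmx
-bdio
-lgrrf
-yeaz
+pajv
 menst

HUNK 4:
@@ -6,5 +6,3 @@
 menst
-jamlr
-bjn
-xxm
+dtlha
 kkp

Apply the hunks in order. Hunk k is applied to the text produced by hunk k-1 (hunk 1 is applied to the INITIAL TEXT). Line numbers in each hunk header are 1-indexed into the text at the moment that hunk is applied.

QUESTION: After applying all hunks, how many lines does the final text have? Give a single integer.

Answer: 9

Derivation:
Hunk 1: at line 3 remove [tevl,eai,hjtp] add [tmx,fdp,moi] -> 14 lines: xzgd dql uagd tmx fdp moi lgrrf yeaz menst jamlr bjn xxm kkp ibpa
Hunk 2: at line 4 remove [fdp,moi] add [bdio] -> 13 lines: xzgd dql uagd tmx bdio lgrrf yeaz menst jamlr bjn xxm kkp ibpa
Hunk 3: at line 4 remove [bdio,lgrrf,yeaz] add [pajv] -> 11 lines: xzgd dql uagd tmx pajv menst jamlr bjn xxm kkp ibpa
Hunk 4: at line 6 remove [jamlr,bjn,xxm] add [dtlha] -> 9 lines: xzgd dql uagd tmx pajv menst dtlha kkp ibpa
Final line count: 9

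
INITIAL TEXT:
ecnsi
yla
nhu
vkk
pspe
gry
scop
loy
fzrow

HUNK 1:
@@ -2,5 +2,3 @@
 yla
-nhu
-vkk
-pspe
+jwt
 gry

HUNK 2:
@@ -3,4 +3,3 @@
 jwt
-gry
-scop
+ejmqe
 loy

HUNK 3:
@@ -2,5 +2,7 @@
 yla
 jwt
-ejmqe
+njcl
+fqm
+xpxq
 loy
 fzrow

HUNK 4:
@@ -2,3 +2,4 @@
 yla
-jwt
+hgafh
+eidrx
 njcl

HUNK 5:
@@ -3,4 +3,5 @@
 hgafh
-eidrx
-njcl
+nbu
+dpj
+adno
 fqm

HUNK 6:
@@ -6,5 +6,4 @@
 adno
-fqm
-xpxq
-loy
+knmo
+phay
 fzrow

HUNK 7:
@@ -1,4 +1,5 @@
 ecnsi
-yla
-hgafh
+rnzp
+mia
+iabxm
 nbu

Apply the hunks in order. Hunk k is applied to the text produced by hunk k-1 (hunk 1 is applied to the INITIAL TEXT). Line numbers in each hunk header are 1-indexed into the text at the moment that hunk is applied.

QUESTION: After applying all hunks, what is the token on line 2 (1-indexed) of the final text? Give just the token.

Hunk 1: at line 2 remove [nhu,vkk,pspe] add [jwt] -> 7 lines: ecnsi yla jwt gry scop loy fzrow
Hunk 2: at line 3 remove [gry,scop] add [ejmqe] -> 6 lines: ecnsi yla jwt ejmqe loy fzrow
Hunk 3: at line 2 remove [ejmqe] add [njcl,fqm,xpxq] -> 8 lines: ecnsi yla jwt njcl fqm xpxq loy fzrow
Hunk 4: at line 2 remove [jwt] add [hgafh,eidrx] -> 9 lines: ecnsi yla hgafh eidrx njcl fqm xpxq loy fzrow
Hunk 5: at line 3 remove [eidrx,njcl] add [nbu,dpj,adno] -> 10 lines: ecnsi yla hgafh nbu dpj adno fqm xpxq loy fzrow
Hunk 6: at line 6 remove [fqm,xpxq,loy] add [knmo,phay] -> 9 lines: ecnsi yla hgafh nbu dpj adno knmo phay fzrow
Hunk 7: at line 1 remove [yla,hgafh] add [rnzp,mia,iabxm] -> 10 lines: ecnsi rnzp mia iabxm nbu dpj adno knmo phay fzrow
Final line 2: rnzp

Answer: rnzp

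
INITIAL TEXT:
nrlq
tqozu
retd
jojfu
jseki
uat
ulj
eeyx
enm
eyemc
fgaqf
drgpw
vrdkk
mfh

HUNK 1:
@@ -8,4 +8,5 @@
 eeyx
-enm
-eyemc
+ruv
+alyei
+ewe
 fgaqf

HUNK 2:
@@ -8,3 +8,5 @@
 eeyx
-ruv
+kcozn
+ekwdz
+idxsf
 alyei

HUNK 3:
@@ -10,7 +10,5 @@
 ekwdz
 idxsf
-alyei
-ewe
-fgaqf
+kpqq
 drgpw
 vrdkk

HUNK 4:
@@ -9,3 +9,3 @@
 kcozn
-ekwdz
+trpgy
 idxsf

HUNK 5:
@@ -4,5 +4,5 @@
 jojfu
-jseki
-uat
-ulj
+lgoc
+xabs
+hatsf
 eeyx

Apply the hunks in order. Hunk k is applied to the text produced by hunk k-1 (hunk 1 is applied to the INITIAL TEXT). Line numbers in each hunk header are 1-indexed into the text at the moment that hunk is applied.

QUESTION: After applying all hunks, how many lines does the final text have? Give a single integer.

Answer: 15

Derivation:
Hunk 1: at line 8 remove [enm,eyemc] add [ruv,alyei,ewe] -> 15 lines: nrlq tqozu retd jojfu jseki uat ulj eeyx ruv alyei ewe fgaqf drgpw vrdkk mfh
Hunk 2: at line 8 remove [ruv] add [kcozn,ekwdz,idxsf] -> 17 lines: nrlq tqozu retd jojfu jseki uat ulj eeyx kcozn ekwdz idxsf alyei ewe fgaqf drgpw vrdkk mfh
Hunk 3: at line 10 remove [alyei,ewe,fgaqf] add [kpqq] -> 15 lines: nrlq tqozu retd jojfu jseki uat ulj eeyx kcozn ekwdz idxsf kpqq drgpw vrdkk mfh
Hunk 4: at line 9 remove [ekwdz] add [trpgy] -> 15 lines: nrlq tqozu retd jojfu jseki uat ulj eeyx kcozn trpgy idxsf kpqq drgpw vrdkk mfh
Hunk 5: at line 4 remove [jseki,uat,ulj] add [lgoc,xabs,hatsf] -> 15 lines: nrlq tqozu retd jojfu lgoc xabs hatsf eeyx kcozn trpgy idxsf kpqq drgpw vrdkk mfh
Final line count: 15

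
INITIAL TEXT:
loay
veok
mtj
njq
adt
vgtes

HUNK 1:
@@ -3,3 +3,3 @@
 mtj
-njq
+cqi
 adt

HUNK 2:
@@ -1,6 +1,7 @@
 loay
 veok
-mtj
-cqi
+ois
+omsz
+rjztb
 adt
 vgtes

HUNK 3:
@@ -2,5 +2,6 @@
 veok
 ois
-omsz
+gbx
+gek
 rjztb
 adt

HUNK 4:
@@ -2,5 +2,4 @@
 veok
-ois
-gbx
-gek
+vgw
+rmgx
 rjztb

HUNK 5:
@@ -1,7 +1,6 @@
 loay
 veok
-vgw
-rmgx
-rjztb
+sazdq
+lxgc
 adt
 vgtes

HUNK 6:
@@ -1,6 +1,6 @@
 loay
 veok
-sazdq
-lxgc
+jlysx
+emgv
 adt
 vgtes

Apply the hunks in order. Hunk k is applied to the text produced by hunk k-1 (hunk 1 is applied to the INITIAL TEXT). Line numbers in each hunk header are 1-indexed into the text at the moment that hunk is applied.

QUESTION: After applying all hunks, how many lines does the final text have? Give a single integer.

Hunk 1: at line 3 remove [njq] add [cqi] -> 6 lines: loay veok mtj cqi adt vgtes
Hunk 2: at line 1 remove [mtj,cqi] add [ois,omsz,rjztb] -> 7 lines: loay veok ois omsz rjztb adt vgtes
Hunk 3: at line 2 remove [omsz] add [gbx,gek] -> 8 lines: loay veok ois gbx gek rjztb adt vgtes
Hunk 4: at line 2 remove [ois,gbx,gek] add [vgw,rmgx] -> 7 lines: loay veok vgw rmgx rjztb adt vgtes
Hunk 5: at line 1 remove [vgw,rmgx,rjztb] add [sazdq,lxgc] -> 6 lines: loay veok sazdq lxgc adt vgtes
Hunk 6: at line 1 remove [sazdq,lxgc] add [jlysx,emgv] -> 6 lines: loay veok jlysx emgv adt vgtes
Final line count: 6

Answer: 6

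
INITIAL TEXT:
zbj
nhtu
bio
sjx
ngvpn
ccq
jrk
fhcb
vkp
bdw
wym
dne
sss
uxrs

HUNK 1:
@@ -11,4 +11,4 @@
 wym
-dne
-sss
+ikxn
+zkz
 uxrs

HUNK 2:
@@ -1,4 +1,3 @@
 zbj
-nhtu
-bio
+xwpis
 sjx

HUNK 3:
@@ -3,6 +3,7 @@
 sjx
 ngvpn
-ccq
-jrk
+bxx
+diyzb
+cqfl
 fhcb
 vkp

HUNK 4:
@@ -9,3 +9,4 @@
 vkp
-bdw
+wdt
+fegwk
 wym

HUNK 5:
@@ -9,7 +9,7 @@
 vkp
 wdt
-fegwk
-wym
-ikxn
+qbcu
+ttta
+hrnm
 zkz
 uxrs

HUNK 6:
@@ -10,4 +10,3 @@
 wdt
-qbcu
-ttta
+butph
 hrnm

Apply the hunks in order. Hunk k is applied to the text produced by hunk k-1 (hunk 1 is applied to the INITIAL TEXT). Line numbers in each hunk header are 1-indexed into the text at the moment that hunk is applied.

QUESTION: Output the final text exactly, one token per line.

Hunk 1: at line 11 remove [dne,sss] add [ikxn,zkz] -> 14 lines: zbj nhtu bio sjx ngvpn ccq jrk fhcb vkp bdw wym ikxn zkz uxrs
Hunk 2: at line 1 remove [nhtu,bio] add [xwpis] -> 13 lines: zbj xwpis sjx ngvpn ccq jrk fhcb vkp bdw wym ikxn zkz uxrs
Hunk 3: at line 3 remove [ccq,jrk] add [bxx,diyzb,cqfl] -> 14 lines: zbj xwpis sjx ngvpn bxx diyzb cqfl fhcb vkp bdw wym ikxn zkz uxrs
Hunk 4: at line 9 remove [bdw] add [wdt,fegwk] -> 15 lines: zbj xwpis sjx ngvpn bxx diyzb cqfl fhcb vkp wdt fegwk wym ikxn zkz uxrs
Hunk 5: at line 9 remove [fegwk,wym,ikxn] add [qbcu,ttta,hrnm] -> 15 lines: zbj xwpis sjx ngvpn bxx diyzb cqfl fhcb vkp wdt qbcu ttta hrnm zkz uxrs
Hunk 6: at line 10 remove [qbcu,ttta] add [butph] -> 14 lines: zbj xwpis sjx ngvpn bxx diyzb cqfl fhcb vkp wdt butph hrnm zkz uxrs

Answer: zbj
xwpis
sjx
ngvpn
bxx
diyzb
cqfl
fhcb
vkp
wdt
butph
hrnm
zkz
uxrs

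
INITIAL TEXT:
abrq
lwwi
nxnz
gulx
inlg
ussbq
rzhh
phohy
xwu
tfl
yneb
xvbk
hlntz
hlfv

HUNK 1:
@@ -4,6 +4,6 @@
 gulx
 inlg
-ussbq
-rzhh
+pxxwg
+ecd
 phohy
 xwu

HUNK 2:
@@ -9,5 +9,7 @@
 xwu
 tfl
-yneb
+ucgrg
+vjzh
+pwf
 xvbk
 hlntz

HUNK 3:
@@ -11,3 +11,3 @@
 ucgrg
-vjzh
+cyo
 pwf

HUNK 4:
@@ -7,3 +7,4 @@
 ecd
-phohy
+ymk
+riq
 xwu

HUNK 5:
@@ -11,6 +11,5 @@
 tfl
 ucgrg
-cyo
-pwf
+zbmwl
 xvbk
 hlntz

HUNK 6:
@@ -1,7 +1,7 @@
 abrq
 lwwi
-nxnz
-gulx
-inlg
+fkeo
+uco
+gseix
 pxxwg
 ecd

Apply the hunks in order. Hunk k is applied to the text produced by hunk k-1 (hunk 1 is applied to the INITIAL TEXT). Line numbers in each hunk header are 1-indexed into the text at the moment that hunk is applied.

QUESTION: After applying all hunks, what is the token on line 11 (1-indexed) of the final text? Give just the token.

Answer: tfl

Derivation:
Hunk 1: at line 4 remove [ussbq,rzhh] add [pxxwg,ecd] -> 14 lines: abrq lwwi nxnz gulx inlg pxxwg ecd phohy xwu tfl yneb xvbk hlntz hlfv
Hunk 2: at line 9 remove [yneb] add [ucgrg,vjzh,pwf] -> 16 lines: abrq lwwi nxnz gulx inlg pxxwg ecd phohy xwu tfl ucgrg vjzh pwf xvbk hlntz hlfv
Hunk 3: at line 11 remove [vjzh] add [cyo] -> 16 lines: abrq lwwi nxnz gulx inlg pxxwg ecd phohy xwu tfl ucgrg cyo pwf xvbk hlntz hlfv
Hunk 4: at line 7 remove [phohy] add [ymk,riq] -> 17 lines: abrq lwwi nxnz gulx inlg pxxwg ecd ymk riq xwu tfl ucgrg cyo pwf xvbk hlntz hlfv
Hunk 5: at line 11 remove [cyo,pwf] add [zbmwl] -> 16 lines: abrq lwwi nxnz gulx inlg pxxwg ecd ymk riq xwu tfl ucgrg zbmwl xvbk hlntz hlfv
Hunk 6: at line 1 remove [nxnz,gulx,inlg] add [fkeo,uco,gseix] -> 16 lines: abrq lwwi fkeo uco gseix pxxwg ecd ymk riq xwu tfl ucgrg zbmwl xvbk hlntz hlfv
Final line 11: tfl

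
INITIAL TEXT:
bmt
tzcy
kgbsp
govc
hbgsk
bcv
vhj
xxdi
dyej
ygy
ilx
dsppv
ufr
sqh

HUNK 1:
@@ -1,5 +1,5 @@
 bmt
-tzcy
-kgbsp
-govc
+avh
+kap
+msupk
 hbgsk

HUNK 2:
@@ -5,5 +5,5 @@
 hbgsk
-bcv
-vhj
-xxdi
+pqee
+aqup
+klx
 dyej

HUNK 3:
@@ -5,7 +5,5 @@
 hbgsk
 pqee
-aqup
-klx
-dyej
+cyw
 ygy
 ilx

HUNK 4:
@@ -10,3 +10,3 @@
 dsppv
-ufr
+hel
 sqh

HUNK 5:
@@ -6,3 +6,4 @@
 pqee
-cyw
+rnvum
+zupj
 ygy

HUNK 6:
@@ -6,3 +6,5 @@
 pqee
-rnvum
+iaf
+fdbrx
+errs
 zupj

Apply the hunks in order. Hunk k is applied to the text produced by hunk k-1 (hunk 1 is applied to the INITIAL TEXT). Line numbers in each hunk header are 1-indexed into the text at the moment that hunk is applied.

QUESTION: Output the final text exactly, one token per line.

Answer: bmt
avh
kap
msupk
hbgsk
pqee
iaf
fdbrx
errs
zupj
ygy
ilx
dsppv
hel
sqh

Derivation:
Hunk 1: at line 1 remove [tzcy,kgbsp,govc] add [avh,kap,msupk] -> 14 lines: bmt avh kap msupk hbgsk bcv vhj xxdi dyej ygy ilx dsppv ufr sqh
Hunk 2: at line 5 remove [bcv,vhj,xxdi] add [pqee,aqup,klx] -> 14 lines: bmt avh kap msupk hbgsk pqee aqup klx dyej ygy ilx dsppv ufr sqh
Hunk 3: at line 5 remove [aqup,klx,dyej] add [cyw] -> 12 lines: bmt avh kap msupk hbgsk pqee cyw ygy ilx dsppv ufr sqh
Hunk 4: at line 10 remove [ufr] add [hel] -> 12 lines: bmt avh kap msupk hbgsk pqee cyw ygy ilx dsppv hel sqh
Hunk 5: at line 6 remove [cyw] add [rnvum,zupj] -> 13 lines: bmt avh kap msupk hbgsk pqee rnvum zupj ygy ilx dsppv hel sqh
Hunk 6: at line 6 remove [rnvum] add [iaf,fdbrx,errs] -> 15 lines: bmt avh kap msupk hbgsk pqee iaf fdbrx errs zupj ygy ilx dsppv hel sqh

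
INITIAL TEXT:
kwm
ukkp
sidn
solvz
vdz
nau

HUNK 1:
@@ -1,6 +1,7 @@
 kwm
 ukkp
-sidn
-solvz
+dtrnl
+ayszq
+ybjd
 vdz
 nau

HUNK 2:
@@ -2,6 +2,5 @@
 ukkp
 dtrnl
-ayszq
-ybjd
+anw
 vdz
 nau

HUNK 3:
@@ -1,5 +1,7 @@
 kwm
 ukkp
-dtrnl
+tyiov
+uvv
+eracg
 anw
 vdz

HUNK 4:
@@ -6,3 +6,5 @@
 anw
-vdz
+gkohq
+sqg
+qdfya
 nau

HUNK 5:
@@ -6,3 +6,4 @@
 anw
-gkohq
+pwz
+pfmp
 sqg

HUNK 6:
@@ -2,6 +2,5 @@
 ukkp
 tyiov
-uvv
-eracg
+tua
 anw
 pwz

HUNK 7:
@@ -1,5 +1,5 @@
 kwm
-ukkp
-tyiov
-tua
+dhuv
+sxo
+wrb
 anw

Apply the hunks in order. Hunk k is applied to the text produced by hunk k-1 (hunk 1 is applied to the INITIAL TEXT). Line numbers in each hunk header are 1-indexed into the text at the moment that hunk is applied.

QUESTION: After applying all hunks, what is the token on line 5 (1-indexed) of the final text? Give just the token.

Answer: anw

Derivation:
Hunk 1: at line 1 remove [sidn,solvz] add [dtrnl,ayszq,ybjd] -> 7 lines: kwm ukkp dtrnl ayszq ybjd vdz nau
Hunk 2: at line 2 remove [ayszq,ybjd] add [anw] -> 6 lines: kwm ukkp dtrnl anw vdz nau
Hunk 3: at line 1 remove [dtrnl] add [tyiov,uvv,eracg] -> 8 lines: kwm ukkp tyiov uvv eracg anw vdz nau
Hunk 4: at line 6 remove [vdz] add [gkohq,sqg,qdfya] -> 10 lines: kwm ukkp tyiov uvv eracg anw gkohq sqg qdfya nau
Hunk 5: at line 6 remove [gkohq] add [pwz,pfmp] -> 11 lines: kwm ukkp tyiov uvv eracg anw pwz pfmp sqg qdfya nau
Hunk 6: at line 2 remove [uvv,eracg] add [tua] -> 10 lines: kwm ukkp tyiov tua anw pwz pfmp sqg qdfya nau
Hunk 7: at line 1 remove [ukkp,tyiov,tua] add [dhuv,sxo,wrb] -> 10 lines: kwm dhuv sxo wrb anw pwz pfmp sqg qdfya nau
Final line 5: anw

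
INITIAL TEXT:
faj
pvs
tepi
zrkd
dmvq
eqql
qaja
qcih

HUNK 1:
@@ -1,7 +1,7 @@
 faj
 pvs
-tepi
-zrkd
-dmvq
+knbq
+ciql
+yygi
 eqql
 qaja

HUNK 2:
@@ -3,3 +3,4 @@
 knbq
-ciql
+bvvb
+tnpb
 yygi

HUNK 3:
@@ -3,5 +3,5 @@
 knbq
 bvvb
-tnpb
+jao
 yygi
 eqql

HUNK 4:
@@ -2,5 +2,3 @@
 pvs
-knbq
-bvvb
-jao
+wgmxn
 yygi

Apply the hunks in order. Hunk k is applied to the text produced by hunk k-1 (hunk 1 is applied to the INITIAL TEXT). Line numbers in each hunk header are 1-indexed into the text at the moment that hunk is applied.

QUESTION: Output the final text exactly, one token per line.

Hunk 1: at line 1 remove [tepi,zrkd,dmvq] add [knbq,ciql,yygi] -> 8 lines: faj pvs knbq ciql yygi eqql qaja qcih
Hunk 2: at line 3 remove [ciql] add [bvvb,tnpb] -> 9 lines: faj pvs knbq bvvb tnpb yygi eqql qaja qcih
Hunk 3: at line 3 remove [tnpb] add [jao] -> 9 lines: faj pvs knbq bvvb jao yygi eqql qaja qcih
Hunk 4: at line 2 remove [knbq,bvvb,jao] add [wgmxn] -> 7 lines: faj pvs wgmxn yygi eqql qaja qcih

Answer: faj
pvs
wgmxn
yygi
eqql
qaja
qcih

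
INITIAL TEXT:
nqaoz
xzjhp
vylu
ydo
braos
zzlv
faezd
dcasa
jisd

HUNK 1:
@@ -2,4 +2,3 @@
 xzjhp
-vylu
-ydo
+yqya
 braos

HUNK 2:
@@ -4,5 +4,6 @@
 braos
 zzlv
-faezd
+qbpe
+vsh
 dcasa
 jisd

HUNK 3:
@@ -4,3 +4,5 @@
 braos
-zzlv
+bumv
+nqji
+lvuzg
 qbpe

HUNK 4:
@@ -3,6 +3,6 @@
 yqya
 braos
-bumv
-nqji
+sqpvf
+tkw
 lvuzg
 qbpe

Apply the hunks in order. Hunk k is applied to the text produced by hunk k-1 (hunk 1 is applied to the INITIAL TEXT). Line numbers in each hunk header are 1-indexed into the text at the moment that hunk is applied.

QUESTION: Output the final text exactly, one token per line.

Answer: nqaoz
xzjhp
yqya
braos
sqpvf
tkw
lvuzg
qbpe
vsh
dcasa
jisd

Derivation:
Hunk 1: at line 2 remove [vylu,ydo] add [yqya] -> 8 lines: nqaoz xzjhp yqya braos zzlv faezd dcasa jisd
Hunk 2: at line 4 remove [faezd] add [qbpe,vsh] -> 9 lines: nqaoz xzjhp yqya braos zzlv qbpe vsh dcasa jisd
Hunk 3: at line 4 remove [zzlv] add [bumv,nqji,lvuzg] -> 11 lines: nqaoz xzjhp yqya braos bumv nqji lvuzg qbpe vsh dcasa jisd
Hunk 4: at line 3 remove [bumv,nqji] add [sqpvf,tkw] -> 11 lines: nqaoz xzjhp yqya braos sqpvf tkw lvuzg qbpe vsh dcasa jisd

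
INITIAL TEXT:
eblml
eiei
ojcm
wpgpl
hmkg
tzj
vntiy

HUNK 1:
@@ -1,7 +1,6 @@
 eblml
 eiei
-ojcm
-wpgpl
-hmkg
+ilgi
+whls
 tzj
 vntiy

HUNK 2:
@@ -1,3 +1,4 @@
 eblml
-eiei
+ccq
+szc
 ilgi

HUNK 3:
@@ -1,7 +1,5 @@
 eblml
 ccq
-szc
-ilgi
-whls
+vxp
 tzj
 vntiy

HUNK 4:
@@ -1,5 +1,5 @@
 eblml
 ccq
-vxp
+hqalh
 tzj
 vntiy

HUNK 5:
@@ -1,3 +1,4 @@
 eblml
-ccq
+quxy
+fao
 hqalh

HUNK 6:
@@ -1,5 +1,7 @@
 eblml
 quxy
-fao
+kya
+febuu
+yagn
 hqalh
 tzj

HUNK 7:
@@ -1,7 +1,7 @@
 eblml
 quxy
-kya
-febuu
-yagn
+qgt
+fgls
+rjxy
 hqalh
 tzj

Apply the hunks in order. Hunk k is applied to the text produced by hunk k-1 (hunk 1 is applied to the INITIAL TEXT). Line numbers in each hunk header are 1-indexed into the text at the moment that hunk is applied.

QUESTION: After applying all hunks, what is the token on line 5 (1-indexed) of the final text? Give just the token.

Hunk 1: at line 1 remove [ojcm,wpgpl,hmkg] add [ilgi,whls] -> 6 lines: eblml eiei ilgi whls tzj vntiy
Hunk 2: at line 1 remove [eiei] add [ccq,szc] -> 7 lines: eblml ccq szc ilgi whls tzj vntiy
Hunk 3: at line 1 remove [szc,ilgi,whls] add [vxp] -> 5 lines: eblml ccq vxp tzj vntiy
Hunk 4: at line 1 remove [vxp] add [hqalh] -> 5 lines: eblml ccq hqalh tzj vntiy
Hunk 5: at line 1 remove [ccq] add [quxy,fao] -> 6 lines: eblml quxy fao hqalh tzj vntiy
Hunk 6: at line 1 remove [fao] add [kya,febuu,yagn] -> 8 lines: eblml quxy kya febuu yagn hqalh tzj vntiy
Hunk 7: at line 1 remove [kya,febuu,yagn] add [qgt,fgls,rjxy] -> 8 lines: eblml quxy qgt fgls rjxy hqalh tzj vntiy
Final line 5: rjxy

Answer: rjxy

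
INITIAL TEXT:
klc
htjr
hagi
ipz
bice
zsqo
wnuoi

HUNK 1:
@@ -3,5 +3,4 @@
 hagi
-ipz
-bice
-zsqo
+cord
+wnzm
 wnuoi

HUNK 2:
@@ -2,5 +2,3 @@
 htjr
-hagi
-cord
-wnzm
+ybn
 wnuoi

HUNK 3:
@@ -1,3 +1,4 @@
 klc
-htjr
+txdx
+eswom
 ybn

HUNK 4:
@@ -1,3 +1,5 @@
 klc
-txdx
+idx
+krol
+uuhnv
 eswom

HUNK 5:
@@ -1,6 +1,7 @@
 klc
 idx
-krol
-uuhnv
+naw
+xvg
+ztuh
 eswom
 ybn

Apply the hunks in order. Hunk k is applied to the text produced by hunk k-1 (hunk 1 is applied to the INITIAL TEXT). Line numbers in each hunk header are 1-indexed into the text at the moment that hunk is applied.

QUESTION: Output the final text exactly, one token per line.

Answer: klc
idx
naw
xvg
ztuh
eswom
ybn
wnuoi

Derivation:
Hunk 1: at line 3 remove [ipz,bice,zsqo] add [cord,wnzm] -> 6 lines: klc htjr hagi cord wnzm wnuoi
Hunk 2: at line 2 remove [hagi,cord,wnzm] add [ybn] -> 4 lines: klc htjr ybn wnuoi
Hunk 3: at line 1 remove [htjr] add [txdx,eswom] -> 5 lines: klc txdx eswom ybn wnuoi
Hunk 4: at line 1 remove [txdx] add [idx,krol,uuhnv] -> 7 lines: klc idx krol uuhnv eswom ybn wnuoi
Hunk 5: at line 1 remove [krol,uuhnv] add [naw,xvg,ztuh] -> 8 lines: klc idx naw xvg ztuh eswom ybn wnuoi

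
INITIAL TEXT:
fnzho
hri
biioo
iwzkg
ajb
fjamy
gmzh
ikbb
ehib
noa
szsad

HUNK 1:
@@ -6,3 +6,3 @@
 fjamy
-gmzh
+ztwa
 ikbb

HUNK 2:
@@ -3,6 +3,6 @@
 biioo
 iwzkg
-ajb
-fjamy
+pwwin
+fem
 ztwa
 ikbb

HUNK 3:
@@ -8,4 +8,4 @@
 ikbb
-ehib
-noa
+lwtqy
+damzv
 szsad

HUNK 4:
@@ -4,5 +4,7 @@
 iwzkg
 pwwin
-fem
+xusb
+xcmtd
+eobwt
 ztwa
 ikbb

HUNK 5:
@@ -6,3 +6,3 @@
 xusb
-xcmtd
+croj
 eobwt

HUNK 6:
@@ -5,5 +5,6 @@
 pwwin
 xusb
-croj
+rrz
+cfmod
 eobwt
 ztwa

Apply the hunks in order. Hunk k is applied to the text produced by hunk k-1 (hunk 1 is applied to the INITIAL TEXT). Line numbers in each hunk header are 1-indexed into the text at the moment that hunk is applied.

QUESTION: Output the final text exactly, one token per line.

Answer: fnzho
hri
biioo
iwzkg
pwwin
xusb
rrz
cfmod
eobwt
ztwa
ikbb
lwtqy
damzv
szsad

Derivation:
Hunk 1: at line 6 remove [gmzh] add [ztwa] -> 11 lines: fnzho hri biioo iwzkg ajb fjamy ztwa ikbb ehib noa szsad
Hunk 2: at line 3 remove [ajb,fjamy] add [pwwin,fem] -> 11 lines: fnzho hri biioo iwzkg pwwin fem ztwa ikbb ehib noa szsad
Hunk 3: at line 8 remove [ehib,noa] add [lwtqy,damzv] -> 11 lines: fnzho hri biioo iwzkg pwwin fem ztwa ikbb lwtqy damzv szsad
Hunk 4: at line 4 remove [fem] add [xusb,xcmtd,eobwt] -> 13 lines: fnzho hri biioo iwzkg pwwin xusb xcmtd eobwt ztwa ikbb lwtqy damzv szsad
Hunk 5: at line 6 remove [xcmtd] add [croj] -> 13 lines: fnzho hri biioo iwzkg pwwin xusb croj eobwt ztwa ikbb lwtqy damzv szsad
Hunk 6: at line 5 remove [croj] add [rrz,cfmod] -> 14 lines: fnzho hri biioo iwzkg pwwin xusb rrz cfmod eobwt ztwa ikbb lwtqy damzv szsad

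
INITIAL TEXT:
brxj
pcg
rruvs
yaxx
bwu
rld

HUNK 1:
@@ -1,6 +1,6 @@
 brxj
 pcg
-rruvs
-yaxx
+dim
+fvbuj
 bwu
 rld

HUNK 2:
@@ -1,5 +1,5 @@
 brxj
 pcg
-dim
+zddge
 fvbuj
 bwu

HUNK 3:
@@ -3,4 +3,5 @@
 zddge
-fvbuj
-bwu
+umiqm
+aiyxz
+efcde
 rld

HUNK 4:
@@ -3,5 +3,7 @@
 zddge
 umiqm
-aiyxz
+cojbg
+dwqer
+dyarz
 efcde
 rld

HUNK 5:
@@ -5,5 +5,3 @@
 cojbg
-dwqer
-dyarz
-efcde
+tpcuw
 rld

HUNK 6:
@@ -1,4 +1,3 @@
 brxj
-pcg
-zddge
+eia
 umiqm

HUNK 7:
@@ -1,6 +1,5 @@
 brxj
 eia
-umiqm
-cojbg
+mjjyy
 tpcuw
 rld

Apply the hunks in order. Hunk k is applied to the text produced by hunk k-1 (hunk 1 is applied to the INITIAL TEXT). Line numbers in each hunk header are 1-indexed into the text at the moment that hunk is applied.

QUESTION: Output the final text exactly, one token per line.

Answer: brxj
eia
mjjyy
tpcuw
rld

Derivation:
Hunk 1: at line 1 remove [rruvs,yaxx] add [dim,fvbuj] -> 6 lines: brxj pcg dim fvbuj bwu rld
Hunk 2: at line 1 remove [dim] add [zddge] -> 6 lines: brxj pcg zddge fvbuj bwu rld
Hunk 3: at line 3 remove [fvbuj,bwu] add [umiqm,aiyxz,efcde] -> 7 lines: brxj pcg zddge umiqm aiyxz efcde rld
Hunk 4: at line 3 remove [aiyxz] add [cojbg,dwqer,dyarz] -> 9 lines: brxj pcg zddge umiqm cojbg dwqer dyarz efcde rld
Hunk 5: at line 5 remove [dwqer,dyarz,efcde] add [tpcuw] -> 7 lines: brxj pcg zddge umiqm cojbg tpcuw rld
Hunk 6: at line 1 remove [pcg,zddge] add [eia] -> 6 lines: brxj eia umiqm cojbg tpcuw rld
Hunk 7: at line 1 remove [umiqm,cojbg] add [mjjyy] -> 5 lines: brxj eia mjjyy tpcuw rld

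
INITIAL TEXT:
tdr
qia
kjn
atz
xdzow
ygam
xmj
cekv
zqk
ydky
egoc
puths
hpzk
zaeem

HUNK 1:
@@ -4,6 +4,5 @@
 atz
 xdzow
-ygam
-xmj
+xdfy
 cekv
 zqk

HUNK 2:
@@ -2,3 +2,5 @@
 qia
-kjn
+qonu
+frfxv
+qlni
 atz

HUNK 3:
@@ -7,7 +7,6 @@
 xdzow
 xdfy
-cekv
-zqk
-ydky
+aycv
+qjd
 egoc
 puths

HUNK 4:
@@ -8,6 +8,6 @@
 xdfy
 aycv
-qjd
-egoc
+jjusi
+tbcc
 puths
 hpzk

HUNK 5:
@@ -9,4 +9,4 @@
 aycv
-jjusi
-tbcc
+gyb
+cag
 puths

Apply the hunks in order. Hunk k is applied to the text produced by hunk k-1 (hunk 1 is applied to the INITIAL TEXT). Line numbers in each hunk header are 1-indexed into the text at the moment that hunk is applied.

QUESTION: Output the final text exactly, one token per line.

Answer: tdr
qia
qonu
frfxv
qlni
atz
xdzow
xdfy
aycv
gyb
cag
puths
hpzk
zaeem

Derivation:
Hunk 1: at line 4 remove [ygam,xmj] add [xdfy] -> 13 lines: tdr qia kjn atz xdzow xdfy cekv zqk ydky egoc puths hpzk zaeem
Hunk 2: at line 2 remove [kjn] add [qonu,frfxv,qlni] -> 15 lines: tdr qia qonu frfxv qlni atz xdzow xdfy cekv zqk ydky egoc puths hpzk zaeem
Hunk 3: at line 7 remove [cekv,zqk,ydky] add [aycv,qjd] -> 14 lines: tdr qia qonu frfxv qlni atz xdzow xdfy aycv qjd egoc puths hpzk zaeem
Hunk 4: at line 8 remove [qjd,egoc] add [jjusi,tbcc] -> 14 lines: tdr qia qonu frfxv qlni atz xdzow xdfy aycv jjusi tbcc puths hpzk zaeem
Hunk 5: at line 9 remove [jjusi,tbcc] add [gyb,cag] -> 14 lines: tdr qia qonu frfxv qlni atz xdzow xdfy aycv gyb cag puths hpzk zaeem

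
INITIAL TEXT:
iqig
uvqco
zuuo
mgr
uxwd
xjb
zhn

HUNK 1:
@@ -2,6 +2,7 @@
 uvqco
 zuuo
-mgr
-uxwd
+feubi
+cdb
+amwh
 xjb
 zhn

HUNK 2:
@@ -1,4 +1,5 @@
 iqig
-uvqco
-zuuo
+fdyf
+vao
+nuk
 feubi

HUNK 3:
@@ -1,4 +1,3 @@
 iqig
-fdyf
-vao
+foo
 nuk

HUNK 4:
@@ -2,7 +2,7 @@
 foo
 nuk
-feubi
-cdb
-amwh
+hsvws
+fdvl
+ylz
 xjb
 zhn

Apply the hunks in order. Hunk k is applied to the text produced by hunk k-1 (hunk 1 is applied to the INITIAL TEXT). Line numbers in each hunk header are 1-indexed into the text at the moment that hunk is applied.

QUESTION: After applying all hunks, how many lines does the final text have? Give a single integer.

Answer: 8

Derivation:
Hunk 1: at line 2 remove [mgr,uxwd] add [feubi,cdb,amwh] -> 8 lines: iqig uvqco zuuo feubi cdb amwh xjb zhn
Hunk 2: at line 1 remove [uvqco,zuuo] add [fdyf,vao,nuk] -> 9 lines: iqig fdyf vao nuk feubi cdb amwh xjb zhn
Hunk 3: at line 1 remove [fdyf,vao] add [foo] -> 8 lines: iqig foo nuk feubi cdb amwh xjb zhn
Hunk 4: at line 2 remove [feubi,cdb,amwh] add [hsvws,fdvl,ylz] -> 8 lines: iqig foo nuk hsvws fdvl ylz xjb zhn
Final line count: 8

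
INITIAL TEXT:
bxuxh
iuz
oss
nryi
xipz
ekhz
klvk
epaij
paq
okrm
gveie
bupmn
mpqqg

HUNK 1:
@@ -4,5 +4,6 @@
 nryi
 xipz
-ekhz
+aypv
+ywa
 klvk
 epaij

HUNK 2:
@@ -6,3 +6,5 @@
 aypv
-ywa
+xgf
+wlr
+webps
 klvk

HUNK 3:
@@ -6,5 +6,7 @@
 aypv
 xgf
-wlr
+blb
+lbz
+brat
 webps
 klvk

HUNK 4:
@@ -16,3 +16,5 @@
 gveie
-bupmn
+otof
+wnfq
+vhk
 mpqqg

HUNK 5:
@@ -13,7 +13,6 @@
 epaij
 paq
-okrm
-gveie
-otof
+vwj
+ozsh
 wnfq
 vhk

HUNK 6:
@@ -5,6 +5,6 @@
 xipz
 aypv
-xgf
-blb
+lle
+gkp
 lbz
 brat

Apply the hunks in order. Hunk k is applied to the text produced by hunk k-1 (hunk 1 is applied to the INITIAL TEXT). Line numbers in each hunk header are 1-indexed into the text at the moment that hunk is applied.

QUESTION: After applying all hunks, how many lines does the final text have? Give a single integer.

Answer: 19

Derivation:
Hunk 1: at line 4 remove [ekhz] add [aypv,ywa] -> 14 lines: bxuxh iuz oss nryi xipz aypv ywa klvk epaij paq okrm gveie bupmn mpqqg
Hunk 2: at line 6 remove [ywa] add [xgf,wlr,webps] -> 16 lines: bxuxh iuz oss nryi xipz aypv xgf wlr webps klvk epaij paq okrm gveie bupmn mpqqg
Hunk 3: at line 6 remove [wlr] add [blb,lbz,brat] -> 18 lines: bxuxh iuz oss nryi xipz aypv xgf blb lbz brat webps klvk epaij paq okrm gveie bupmn mpqqg
Hunk 4: at line 16 remove [bupmn] add [otof,wnfq,vhk] -> 20 lines: bxuxh iuz oss nryi xipz aypv xgf blb lbz brat webps klvk epaij paq okrm gveie otof wnfq vhk mpqqg
Hunk 5: at line 13 remove [okrm,gveie,otof] add [vwj,ozsh] -> 19 lines: bxuxh iuz oss nryi xipz aypv xgf blb lbz brat webps klvk epaij paq vwj ozsh wnfq vhk mpqqg
Hunk 6: at line 5 remove [xgf,blb] add [lle,gkp] -> 19 lines: bxuxh iuz oss nryi xipz aypv lle gkp lbz brat webps klvk epaij paq vwj ozsh wnfq vhk mpqqg
Final line count: 19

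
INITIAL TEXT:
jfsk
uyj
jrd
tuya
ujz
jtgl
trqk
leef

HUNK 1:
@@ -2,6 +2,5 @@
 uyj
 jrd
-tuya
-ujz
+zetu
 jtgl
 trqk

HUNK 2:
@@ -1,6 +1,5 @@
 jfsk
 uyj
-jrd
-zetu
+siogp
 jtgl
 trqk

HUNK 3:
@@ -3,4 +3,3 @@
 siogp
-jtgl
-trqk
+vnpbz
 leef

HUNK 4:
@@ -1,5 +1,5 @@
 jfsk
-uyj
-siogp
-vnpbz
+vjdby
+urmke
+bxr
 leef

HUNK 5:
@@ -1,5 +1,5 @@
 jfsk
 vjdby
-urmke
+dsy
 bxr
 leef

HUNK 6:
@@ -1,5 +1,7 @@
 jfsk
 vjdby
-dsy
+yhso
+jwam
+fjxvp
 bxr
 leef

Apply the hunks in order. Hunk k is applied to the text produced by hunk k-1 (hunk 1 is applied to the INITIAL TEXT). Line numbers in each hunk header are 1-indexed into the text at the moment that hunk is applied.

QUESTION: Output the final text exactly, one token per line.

Hunk 1: at line 2 remove [tuya,ujz] add [zetu] -> 7 lines: jfsk uyj jrd zetu jtgl trqk leef
Hunk 2: at line 1 remove [jrd,zetu] add [siogp] -> 6 lines: jfsk uyj siogp jtgl trqk leef
Hunk 3: at line 3 remove [jtgl,trqk] add [vnpbz] -> 5 lines: jfsk uyj siogp vnpbz leef
Hunk 4: at line 1 remove [uyj,siogp,vnpbz] add [vjdby,urmke,bxr] -> 5 lines: jfsk vjdby urmke bxr leef
Hunk 5: at line 1 remove [urmke] add [dsy] -> 5 lines: jfsk vjdby dsy bxr leef
Hunk 6: at line 1 remove [dsy] add [yhso,jwam,fjxvp] -> 7 lines: jfsk vjdby yhso jwam fjxvp bxr leef

Answer: jfsk
vjdby
yhso
jwam
fjxvp
bxr
leef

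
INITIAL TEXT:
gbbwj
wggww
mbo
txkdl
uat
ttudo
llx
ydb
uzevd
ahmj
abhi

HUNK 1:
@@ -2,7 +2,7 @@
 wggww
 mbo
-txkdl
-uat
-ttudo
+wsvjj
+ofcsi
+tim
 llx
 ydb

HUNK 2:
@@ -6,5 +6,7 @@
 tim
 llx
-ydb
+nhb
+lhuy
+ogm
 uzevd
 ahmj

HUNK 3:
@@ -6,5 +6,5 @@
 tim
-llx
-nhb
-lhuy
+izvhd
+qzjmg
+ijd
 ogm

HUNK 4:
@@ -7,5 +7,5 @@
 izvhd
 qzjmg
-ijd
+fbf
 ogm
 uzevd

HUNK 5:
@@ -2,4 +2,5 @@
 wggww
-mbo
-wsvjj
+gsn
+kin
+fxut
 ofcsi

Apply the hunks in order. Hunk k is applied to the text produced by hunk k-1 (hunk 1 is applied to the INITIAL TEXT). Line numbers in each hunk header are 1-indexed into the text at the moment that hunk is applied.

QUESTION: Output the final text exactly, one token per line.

Hunk 1: at line 2 remove [txkdl,uat,ttudo] add [wsvjj,ofcsi,tim] -> 11 lines: gbbwj wggww mbo wsvjj ofcsi tim llx ydb uzevd ahmj abhi
Hunk 2: at line 6 remove [ydb] add [nhb,lhuy,ogm] -> 13 lines: gbbwj wggww mbo wsvjj ofcsi tim llx nhb lhuy ogm uzevd ahmj abhi
Hunk 3: at line 6 remove [llx,nhb,lhuy] add [izvhd,qzjmg,ijd] -> 13 lines: gbbwj wggww mbo wsvjj ofcsi tim izvhd qzjmg ijd ogm uzevd ahmj abhi
Hunk 4: at line 7 remove [ijd] add [fbf] -> 13 lines: gbbwj wggww mbo wsvjj ofcsi tim izvhd qzjmg fbf ogm uzevd ahmj abhi
Hunk 5: at line 2 remove [mbo,wsvjj] add [gsn,kin,fxut] -> 14 lines: gbbwj wggww gsn kin fxut ofcsi tim izvhd qzjmg fbf ogm uzevd ahmj abhi

Answer: gbbwj
wggww
gsn
kin
fxut
ofcsi
tim
izvhd
qzjmg
fbf
ogm
uzevd
ahmj
abhi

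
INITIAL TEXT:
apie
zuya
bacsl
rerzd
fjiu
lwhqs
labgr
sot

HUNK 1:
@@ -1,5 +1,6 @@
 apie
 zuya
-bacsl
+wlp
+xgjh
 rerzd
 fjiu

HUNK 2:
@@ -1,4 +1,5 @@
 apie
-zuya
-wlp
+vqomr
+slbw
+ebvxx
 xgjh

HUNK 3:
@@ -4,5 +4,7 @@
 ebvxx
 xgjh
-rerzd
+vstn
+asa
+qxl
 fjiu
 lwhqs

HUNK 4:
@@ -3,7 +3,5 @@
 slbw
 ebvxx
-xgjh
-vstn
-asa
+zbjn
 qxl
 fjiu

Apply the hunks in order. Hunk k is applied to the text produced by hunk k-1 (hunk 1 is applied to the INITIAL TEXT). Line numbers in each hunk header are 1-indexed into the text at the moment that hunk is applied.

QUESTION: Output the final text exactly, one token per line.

Answer: apie
vqomr
slbw
ebvxx
zbjn
qxl
fjiu
lwhqs
labgr
sot

Derivation:
Hunk 1: at line 1 remove [bacsl] add [wlp,xgjh] -> 9 lines: apie zuya wlp xgjh rerzd fjiu lwhqs labgr sot
Hunk 2: at line 1 remove [zuya,wlp] add [vqomr,slbw,ebvxx] -> 10 lines: apie vqomr slbw ebvxx xgjh rerzd fjiu lwhqs labgr sot
Hunk 3: at line 4 remove [rerzd] add [vstn,asa,qxl] -> 12 lines: apie vqomr slbw ebvxx xgjh vstn asa qxl fjiu lwhqs labgr sot
Hunk 4: at line 3 remove [xgjh,vstn,asa] add [zbjn] -> 10 lines: apie vqomr slbw ebvxx zbjn qxl fjiu lwhqs labgr sot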